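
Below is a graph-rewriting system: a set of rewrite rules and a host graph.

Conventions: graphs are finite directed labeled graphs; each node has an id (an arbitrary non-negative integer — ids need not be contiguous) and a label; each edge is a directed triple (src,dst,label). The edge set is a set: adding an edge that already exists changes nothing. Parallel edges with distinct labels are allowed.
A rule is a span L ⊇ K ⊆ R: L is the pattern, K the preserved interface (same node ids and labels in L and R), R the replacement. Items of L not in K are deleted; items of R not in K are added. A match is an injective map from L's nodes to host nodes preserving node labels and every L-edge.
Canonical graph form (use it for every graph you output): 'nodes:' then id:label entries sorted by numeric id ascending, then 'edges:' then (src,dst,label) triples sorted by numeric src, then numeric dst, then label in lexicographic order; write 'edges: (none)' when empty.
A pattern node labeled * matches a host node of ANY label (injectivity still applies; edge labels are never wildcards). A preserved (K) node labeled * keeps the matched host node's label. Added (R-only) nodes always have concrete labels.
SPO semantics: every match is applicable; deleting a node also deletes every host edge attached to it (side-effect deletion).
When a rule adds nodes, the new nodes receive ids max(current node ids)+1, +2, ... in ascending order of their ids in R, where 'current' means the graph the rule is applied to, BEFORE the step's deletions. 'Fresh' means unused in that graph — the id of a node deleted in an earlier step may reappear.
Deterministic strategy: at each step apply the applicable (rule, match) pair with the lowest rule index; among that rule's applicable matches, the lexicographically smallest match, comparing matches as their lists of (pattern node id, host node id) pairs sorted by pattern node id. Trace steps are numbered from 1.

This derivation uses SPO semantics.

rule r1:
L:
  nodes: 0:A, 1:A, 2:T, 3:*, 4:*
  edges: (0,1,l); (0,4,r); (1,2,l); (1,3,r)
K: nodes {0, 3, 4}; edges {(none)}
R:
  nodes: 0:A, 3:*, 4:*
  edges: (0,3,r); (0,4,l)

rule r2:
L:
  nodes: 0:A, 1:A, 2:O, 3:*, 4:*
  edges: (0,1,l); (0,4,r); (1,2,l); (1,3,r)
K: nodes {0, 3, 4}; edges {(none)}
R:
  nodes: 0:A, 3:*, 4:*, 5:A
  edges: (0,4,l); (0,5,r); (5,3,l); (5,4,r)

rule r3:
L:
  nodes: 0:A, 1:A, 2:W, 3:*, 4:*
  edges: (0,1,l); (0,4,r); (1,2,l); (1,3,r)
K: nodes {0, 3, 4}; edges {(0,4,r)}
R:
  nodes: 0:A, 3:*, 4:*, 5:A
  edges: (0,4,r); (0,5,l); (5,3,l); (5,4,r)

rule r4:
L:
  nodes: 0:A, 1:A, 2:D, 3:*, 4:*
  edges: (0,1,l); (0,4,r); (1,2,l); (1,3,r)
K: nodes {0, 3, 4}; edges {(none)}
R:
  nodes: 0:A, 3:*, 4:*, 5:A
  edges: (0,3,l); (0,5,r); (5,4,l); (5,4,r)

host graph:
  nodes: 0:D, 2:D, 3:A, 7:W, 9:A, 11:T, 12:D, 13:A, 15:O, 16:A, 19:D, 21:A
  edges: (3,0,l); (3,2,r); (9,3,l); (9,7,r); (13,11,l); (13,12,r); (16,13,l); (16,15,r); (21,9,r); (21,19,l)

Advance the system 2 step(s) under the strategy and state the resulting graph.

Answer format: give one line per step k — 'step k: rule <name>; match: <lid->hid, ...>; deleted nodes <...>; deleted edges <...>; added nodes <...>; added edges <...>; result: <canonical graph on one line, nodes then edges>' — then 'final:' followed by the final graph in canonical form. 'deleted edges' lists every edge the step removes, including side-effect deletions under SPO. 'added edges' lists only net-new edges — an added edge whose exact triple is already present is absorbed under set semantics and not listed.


step 1: rule r1; match: 0->16, 1->13, 2->11, 3->12, 4->15; deleted nodes 11, 13; deleted edges (13,11,l); (13,12,r); (16,13,l); (16,15,r); added nodes (none); added edges (16,12,r); (16,15,l); result: nodes: 0:D, 2:D, 3:A, 7:W, 9:A, 12:D, 15:O, 16:A, 19:D, 21:A edges: (3,0,l); (3,2,r); (9,3,l); (9,7,r); (16,12,r); (16,15,l); (21,9,r); (21,19,l)
step 2: rule r4; match: 0->9, 1->3, 2->0, 3->2, 4->7; deleted nodes 0, 3; deleted edges (3,0,l); (3,2,r); (9,3,l); (9,7,r); added nodes 22; added edges (9,2,l); (9,22,r); (22,7,l); (22,7,r); result: nodes: 2:D, 7:W, 9:A, 12:D, 15:O, 16:A, 19:D, 21:A, 22:A edges: (9,2,l); (9,22,r); (16,12,r); (16,15,l); (21,9,r); (21,19,l); (22,7,l); (22,7,r)
final:
nodes: 2:D, 7:W, 9:A, 12:D, 15:O, 16:A, 19:D, 21:A, 22:A
edges: (9,2,l); (9,22,r); (16,12,r); (16,15,l); (21,9,r); (21,19,l); (22,7,l); (22,7,r)


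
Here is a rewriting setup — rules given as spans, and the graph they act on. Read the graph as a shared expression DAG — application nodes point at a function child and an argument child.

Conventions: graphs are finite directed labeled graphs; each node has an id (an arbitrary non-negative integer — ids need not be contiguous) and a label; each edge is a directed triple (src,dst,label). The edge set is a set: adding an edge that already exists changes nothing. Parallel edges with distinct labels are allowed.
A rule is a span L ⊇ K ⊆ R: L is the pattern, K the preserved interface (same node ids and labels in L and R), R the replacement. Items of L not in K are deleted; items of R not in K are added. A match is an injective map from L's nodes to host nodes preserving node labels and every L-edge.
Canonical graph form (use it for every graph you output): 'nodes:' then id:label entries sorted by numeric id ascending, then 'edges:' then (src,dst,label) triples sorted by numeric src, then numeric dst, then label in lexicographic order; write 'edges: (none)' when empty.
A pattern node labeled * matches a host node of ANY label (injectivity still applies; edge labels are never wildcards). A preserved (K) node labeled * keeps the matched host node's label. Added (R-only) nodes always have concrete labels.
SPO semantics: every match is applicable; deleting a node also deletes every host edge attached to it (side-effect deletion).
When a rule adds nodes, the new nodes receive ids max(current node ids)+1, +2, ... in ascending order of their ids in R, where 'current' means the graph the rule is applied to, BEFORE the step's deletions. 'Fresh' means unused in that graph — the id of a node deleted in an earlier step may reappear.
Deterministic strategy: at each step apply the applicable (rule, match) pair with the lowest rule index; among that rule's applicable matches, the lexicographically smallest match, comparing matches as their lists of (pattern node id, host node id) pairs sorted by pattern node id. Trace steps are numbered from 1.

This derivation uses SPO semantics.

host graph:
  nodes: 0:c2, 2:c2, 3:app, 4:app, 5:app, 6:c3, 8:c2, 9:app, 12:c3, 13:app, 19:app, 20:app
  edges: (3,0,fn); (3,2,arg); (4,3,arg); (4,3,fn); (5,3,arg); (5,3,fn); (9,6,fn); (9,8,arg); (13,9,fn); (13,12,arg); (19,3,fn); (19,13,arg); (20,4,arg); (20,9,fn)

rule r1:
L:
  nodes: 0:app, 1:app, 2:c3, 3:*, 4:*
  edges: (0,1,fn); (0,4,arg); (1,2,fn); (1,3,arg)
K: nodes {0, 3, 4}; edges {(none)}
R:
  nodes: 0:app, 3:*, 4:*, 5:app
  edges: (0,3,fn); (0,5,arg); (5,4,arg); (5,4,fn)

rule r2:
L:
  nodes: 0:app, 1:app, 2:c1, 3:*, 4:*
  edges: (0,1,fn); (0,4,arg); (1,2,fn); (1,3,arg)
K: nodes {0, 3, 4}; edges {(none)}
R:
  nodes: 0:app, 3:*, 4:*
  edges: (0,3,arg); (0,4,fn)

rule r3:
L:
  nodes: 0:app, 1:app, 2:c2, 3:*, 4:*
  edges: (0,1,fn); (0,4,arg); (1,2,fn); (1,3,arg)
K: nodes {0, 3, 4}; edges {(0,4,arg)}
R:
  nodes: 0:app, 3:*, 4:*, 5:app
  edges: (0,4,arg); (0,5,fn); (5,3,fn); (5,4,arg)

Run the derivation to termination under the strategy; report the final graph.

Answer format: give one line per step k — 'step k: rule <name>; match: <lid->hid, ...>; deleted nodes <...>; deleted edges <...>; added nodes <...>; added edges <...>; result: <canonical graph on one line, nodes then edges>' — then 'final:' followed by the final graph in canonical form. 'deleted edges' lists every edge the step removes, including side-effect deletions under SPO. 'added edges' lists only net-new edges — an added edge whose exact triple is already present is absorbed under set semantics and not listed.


step 1: rule r1; match: 0->13, 1->9, 2->6, 3->8, 4->12; deleted nodes 6, 9; deleted edges (9,6,fn); (9,8,arg); (13,9,fn); (13,12,arg); (20,9,fn); added nodes 21; added edges (13,8,fn); (13,21,arg); (21,12,arg); (21,12,fn); result: nodes: 0:c2, 2:c2, 3:app, 4:app, 5:app, 8:c2, 12:c3, 13:app, 19:app, 20:app, 21:app edges: (3,0,fn); (3,2,arg); (4,3,arg); (4,3,fn); (5,3,arg); (5,3,fn); (13,8,fn); (13,21,arg); (19,3,fn); (19,13,arg); (20,4,arg); (21,12,arg); (21,12,fn)
step 2: rule r3; match: 0->19, 1->3, 2->0, 3->2, 4->13; deleted nodes 0, 3; deleted edges (3,0,fn); (3,2,arg); (4,3,arg); (4,3,fn); (5,3,arg); (5,3,fn); (19,3,fn); added nodes 22; added edges (19,22,fn); (22,2,fn); (22,13,arg); result: nodes: 2:c2, 4:app, 5:app, 8:c2, 12:c3, 13:app, 19:app, 20:app, 21:app, 22:app edges: (13,8,fn); (13,21,arg); (19,13,arg); (19,22,fn); (20,4,arg); (21,12,arg); (21,12,fn); (22,2,fn); (22,13,arg)
final:
nodes: 2:c2, 4:app, 5:app, 8:c2, 12:c3, 13:app, 19:app, 20:app, 21:app, 22:app
edges: (13,8,fn); (13,21,arg); (19,13,arg); (19,22,fn); (20,4,arg); (21,12,arg); (21,12,fn); (22,2,fn); (22,13,arg)


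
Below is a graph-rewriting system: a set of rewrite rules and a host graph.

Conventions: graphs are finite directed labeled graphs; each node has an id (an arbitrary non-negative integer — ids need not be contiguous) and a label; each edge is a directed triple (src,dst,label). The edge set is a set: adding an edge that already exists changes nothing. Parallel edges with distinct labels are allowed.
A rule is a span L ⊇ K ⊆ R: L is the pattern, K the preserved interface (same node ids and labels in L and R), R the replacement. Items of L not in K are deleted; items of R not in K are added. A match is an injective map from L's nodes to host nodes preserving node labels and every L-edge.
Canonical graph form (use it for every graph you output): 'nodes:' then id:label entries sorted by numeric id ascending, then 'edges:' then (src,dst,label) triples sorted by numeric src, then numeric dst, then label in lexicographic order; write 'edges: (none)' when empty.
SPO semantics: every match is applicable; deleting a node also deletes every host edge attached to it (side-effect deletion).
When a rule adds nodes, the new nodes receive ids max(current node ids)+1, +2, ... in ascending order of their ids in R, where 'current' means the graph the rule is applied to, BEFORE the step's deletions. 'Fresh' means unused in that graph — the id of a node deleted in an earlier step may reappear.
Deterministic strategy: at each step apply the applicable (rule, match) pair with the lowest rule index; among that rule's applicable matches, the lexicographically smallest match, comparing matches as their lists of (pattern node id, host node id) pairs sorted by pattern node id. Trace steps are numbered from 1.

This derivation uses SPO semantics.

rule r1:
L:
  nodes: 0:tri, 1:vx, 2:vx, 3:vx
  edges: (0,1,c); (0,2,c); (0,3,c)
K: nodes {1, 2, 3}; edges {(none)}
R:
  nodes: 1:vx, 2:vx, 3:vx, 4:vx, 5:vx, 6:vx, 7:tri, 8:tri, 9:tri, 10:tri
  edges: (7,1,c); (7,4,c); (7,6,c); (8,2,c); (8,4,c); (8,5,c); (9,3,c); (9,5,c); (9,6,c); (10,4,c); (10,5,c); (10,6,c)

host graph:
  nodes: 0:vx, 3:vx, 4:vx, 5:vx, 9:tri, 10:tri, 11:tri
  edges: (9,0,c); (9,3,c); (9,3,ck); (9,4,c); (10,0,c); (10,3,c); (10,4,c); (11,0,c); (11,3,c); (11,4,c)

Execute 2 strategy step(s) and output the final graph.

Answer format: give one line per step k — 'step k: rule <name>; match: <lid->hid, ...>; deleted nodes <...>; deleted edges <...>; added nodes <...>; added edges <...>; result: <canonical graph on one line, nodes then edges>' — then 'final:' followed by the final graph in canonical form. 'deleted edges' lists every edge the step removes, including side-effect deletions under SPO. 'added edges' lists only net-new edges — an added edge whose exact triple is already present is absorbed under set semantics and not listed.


step 1: rule r1; match: 0->9, 1->0, 2->3, 3->4; deleted nodes 9; deleted edges (9,0,c); (9,3,c); (9,3,ck); (9,4,c); added nodes 12, 13, 14, 15, 16, 17, 18; added edges (15,0,c); (15,12,c); (15,14,c); (16,3,c); (16,12,c); (16,13,c); (17,4,c); (17,13,c); (17,14,c); (18,12,c); (18,13,c); (18,14,c); result: nodes: 0:vx, 3:vx, 4:vx, 5:vx, 10:tri, 11:tri, 12:vx, 13:vx, 14:vx, 15:tri, 16:tri, 17:tri, 18:tri edges: (10,0,c); (10,3,c); (10,4,c); (11,0,c); (11,3,c); (11,4,c); (15,0,c); (15,12,c); (15,14,c); (16,3,c); (16,12,c); (16,13,c); (17,4,c); (17,13,c); (17,14,c); (18,12,c); (18,13,c); (18,14,c)
step 2: rule r1; match: 0->10, 1->0, 2->3, 3->4; deleted nodes 10; deleted edges (10,0,c); (10,3,c); (10,4,c); added nodes 19, 20, 21, 22, 23, 24, 25; added edges (22,0,c); (22,19,c); (22,21,c); (23,3,c); (23,19,c); (23,20,c); (24,4,c); (24,20,c); (24,21,c); (25,19,c); (25,20,c); (25,21,c); result: nodes: 0:vx, 3:vx, 4:vx, 5:vx, 11:tri, 12:vx, 13:vx, 14:vx, 15:tri, 16:tri, 17:tri, 18:tri, 19:vx, 20:vx, 21:vx, 22:tri, 23:tri, 24:tri, 25:tri edges: (11,0,c); (11,3,c); (11,4,c); (15,0,c); (15,12,c); (15,14,c); (16,3,c); (16,12,c); (16,13,c); (17,4,c); (17,13,c); (17,14,c); (18,12,c); (18,13,c); (18,14,c); (22,0,c); (22,19,c); (22,21,c); (23,3,c); (23,19,c); (23,20,c); (24,4,c); (24,20,c); (24,21,c); (25,19,c); (25,20,c); (25,21,c)
final:
nodes: 0:vx, 3:vx, 4:vx, 5:vx, 11:tri, 12:vx, 13:vx, 14:vx, 15:tri, 16:tri, 17:tri, 18:tri, 19:vx, 20:vx, 21:vx, 22:tri, 23:tri, 24:tri, 25:tri
edges: (11,0,c); (11,3,c); (11,4,c); (15,0,c); (15,12,c); (15,14,c); (16,3,c); (16,12,c); (16,13,c); (17,4,c); (17,13,c); (17,14,c); (18,12,c); (18,13,c); (18,14,c); (22,0,c); (22,19,c); (22,21,c); (23,3,c); (23,19,c); (23,20,c); (24,4,c); (24,20,c); (24,21,c); (25,19,c); (25,20,c); (25,21,c)


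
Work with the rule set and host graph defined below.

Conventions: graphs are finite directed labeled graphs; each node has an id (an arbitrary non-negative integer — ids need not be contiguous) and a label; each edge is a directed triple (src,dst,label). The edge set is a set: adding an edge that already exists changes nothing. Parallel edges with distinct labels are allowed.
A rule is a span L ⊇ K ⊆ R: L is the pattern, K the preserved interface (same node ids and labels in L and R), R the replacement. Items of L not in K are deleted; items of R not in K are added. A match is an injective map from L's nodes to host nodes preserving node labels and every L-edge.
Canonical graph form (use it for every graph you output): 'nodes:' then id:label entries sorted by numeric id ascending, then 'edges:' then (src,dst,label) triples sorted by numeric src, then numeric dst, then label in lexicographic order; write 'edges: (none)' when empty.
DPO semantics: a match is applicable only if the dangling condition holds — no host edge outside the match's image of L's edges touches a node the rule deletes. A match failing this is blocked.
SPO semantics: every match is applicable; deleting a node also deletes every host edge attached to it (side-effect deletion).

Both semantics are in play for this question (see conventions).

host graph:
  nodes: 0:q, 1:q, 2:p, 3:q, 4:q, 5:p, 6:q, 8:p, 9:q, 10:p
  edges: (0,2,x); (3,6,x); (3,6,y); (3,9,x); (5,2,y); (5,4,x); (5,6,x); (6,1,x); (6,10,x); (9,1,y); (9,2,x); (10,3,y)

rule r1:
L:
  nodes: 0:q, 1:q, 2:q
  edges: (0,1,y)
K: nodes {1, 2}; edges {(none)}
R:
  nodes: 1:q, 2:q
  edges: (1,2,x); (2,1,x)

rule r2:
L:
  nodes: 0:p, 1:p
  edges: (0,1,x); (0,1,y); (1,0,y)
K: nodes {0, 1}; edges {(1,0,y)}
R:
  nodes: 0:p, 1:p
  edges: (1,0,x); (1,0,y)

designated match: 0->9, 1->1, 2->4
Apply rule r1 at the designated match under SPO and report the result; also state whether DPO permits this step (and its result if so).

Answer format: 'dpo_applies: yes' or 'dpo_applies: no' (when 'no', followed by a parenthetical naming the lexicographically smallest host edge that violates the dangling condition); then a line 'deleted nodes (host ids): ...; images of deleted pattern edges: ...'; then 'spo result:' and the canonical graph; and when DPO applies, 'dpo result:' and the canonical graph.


dpo_applies: no
(the rule deletes node 9, which keeps host edge (3,9,x) outside the match image — the dangling condition fails, DPO blocks; SPO proceeds and side-deletes such edges)
deleted nodes (host ids): 9; images of deleted pattern edges: (9,1,y)
spo result:
nodes: 0:q, 1:q, 2:p, 3:q, 4:q, 5:p, 6:q, 8:p, 10:p
edges: (0,2,x); (1,4,x); (3,6,x); (3,6,y); (4,1,x); (5,2,y); (5,4,x); (5,6,x); (6,1,x); (6,10,x); (10,3,y)


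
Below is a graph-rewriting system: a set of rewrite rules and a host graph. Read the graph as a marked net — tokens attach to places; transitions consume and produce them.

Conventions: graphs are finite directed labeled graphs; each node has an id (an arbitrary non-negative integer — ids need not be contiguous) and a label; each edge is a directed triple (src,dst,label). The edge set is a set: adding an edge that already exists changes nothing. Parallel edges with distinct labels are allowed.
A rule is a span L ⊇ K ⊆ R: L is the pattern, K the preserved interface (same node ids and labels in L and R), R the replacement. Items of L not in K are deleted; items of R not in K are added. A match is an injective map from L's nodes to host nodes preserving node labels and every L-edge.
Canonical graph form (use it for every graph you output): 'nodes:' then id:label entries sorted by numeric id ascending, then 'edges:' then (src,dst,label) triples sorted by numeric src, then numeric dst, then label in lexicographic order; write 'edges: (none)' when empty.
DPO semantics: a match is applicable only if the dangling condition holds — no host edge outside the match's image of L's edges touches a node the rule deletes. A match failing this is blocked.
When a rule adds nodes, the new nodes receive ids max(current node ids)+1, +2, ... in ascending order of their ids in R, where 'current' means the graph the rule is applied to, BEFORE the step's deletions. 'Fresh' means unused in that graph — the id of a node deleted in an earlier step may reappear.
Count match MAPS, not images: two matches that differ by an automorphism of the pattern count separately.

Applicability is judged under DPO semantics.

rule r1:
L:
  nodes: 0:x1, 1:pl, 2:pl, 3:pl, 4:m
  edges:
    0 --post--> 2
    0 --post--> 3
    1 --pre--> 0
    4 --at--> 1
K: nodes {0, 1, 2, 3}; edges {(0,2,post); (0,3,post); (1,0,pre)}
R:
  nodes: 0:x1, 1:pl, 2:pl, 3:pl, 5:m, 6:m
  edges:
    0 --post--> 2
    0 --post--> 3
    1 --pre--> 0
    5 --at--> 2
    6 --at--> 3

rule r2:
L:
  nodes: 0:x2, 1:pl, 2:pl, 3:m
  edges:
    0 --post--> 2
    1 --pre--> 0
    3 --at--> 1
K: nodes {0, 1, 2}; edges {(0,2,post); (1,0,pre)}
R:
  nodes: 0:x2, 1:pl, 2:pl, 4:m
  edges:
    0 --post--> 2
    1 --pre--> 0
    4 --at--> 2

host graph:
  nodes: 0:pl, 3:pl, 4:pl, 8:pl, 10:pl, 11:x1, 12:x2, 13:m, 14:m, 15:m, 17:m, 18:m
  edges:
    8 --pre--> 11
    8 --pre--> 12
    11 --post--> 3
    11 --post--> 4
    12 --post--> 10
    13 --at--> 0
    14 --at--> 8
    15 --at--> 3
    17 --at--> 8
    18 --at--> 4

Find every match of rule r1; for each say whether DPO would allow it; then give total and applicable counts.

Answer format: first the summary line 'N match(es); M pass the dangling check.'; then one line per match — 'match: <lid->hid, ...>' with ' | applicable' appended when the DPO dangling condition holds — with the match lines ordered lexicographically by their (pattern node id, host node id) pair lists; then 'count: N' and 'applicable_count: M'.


4 match(es); 4 pass the dangling check.
match: 0->11, 1->8, 2->3, 3->4, 4->14 | applicable
match: 0->11, 1->8, 2->3, 3->4, 4->17 | applicable
match: 0->11, 1->8, 2->4, 3->3, 4->14 | applicable
match: 0->11, 1->8, 2->4, 3->3, 4->17 | applicable
count: 4
applicable_count: 4


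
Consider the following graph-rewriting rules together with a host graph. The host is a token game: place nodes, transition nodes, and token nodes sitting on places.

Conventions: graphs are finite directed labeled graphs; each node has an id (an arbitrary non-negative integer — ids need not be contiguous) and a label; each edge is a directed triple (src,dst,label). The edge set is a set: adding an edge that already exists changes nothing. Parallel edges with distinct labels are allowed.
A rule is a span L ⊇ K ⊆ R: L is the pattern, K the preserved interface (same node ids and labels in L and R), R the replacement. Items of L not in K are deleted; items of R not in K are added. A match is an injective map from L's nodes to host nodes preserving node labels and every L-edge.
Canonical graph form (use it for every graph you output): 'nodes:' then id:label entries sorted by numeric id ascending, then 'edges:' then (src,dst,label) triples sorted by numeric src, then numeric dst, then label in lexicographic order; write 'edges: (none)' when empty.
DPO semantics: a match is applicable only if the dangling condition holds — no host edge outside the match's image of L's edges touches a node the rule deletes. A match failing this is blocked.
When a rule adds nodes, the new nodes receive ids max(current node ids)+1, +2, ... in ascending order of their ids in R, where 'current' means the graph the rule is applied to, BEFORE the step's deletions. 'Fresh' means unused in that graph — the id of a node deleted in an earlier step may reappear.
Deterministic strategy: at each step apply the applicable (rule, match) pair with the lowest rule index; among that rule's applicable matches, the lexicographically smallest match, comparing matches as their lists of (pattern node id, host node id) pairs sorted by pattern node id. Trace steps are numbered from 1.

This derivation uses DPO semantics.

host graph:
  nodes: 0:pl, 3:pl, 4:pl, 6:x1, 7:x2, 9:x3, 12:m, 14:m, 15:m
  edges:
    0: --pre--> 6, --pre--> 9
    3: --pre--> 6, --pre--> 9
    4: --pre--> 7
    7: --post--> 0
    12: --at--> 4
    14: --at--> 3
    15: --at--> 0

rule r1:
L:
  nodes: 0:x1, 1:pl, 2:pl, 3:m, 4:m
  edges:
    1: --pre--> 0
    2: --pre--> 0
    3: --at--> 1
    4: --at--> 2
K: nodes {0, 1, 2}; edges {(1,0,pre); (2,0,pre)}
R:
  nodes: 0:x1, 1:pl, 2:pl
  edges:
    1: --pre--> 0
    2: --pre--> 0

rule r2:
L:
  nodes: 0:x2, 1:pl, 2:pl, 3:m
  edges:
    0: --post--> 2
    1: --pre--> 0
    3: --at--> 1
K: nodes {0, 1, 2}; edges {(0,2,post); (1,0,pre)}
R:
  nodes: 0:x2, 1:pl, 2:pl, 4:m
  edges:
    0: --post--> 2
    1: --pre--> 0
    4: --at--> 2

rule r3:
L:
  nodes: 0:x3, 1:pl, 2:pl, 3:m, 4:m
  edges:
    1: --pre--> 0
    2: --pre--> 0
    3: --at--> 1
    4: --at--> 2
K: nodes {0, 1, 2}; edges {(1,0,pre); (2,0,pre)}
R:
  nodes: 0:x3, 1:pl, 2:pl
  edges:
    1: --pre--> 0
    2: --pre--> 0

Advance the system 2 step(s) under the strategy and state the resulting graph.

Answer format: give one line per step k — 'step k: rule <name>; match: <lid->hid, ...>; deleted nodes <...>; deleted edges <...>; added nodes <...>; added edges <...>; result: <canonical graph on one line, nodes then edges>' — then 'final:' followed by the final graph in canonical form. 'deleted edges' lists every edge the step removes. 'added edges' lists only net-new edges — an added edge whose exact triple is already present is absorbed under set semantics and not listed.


step 1: rule r1; match: 0->6, 1->0, 2->3, 3->15, 4->14; deleted nodes 14, 15; deleted edges (14,3,at); (15,0,at); added nodes (none); added edges (none); result: nodes: 0:pl, 3:pl, 4:pl, 6:x1, 7:x2, 9:x3, 12:m edges: (0,6,pre); (0,9,pre); (3,6,pre); (3,9,pre); (4,7,pre); (7,0,post); (12,4,at)
step 2: rule r2; match: 0->7, 1->4, 2->0, 3->12; deleted nodes 12; deleted edges (12,4,at); added nodes 13; added edges (13,0,at); result: nodes: 0:pl, 3:pl, 4:pl, 6:x1, 7:x2, 9:x3, 13:m edges: (0,6,pre); (0,9,pre); (3,6,pre); (3,9,pre); (4,7,pre); (7,0,post); (13,0,at)
final:
nodes: 0:pl, 3:pl, 4:pl, 6:x1, 7:x2, 9:x3, 13:m
edges: (0,6,pre); (0,9,pre); (3,6,pre); (3,9,pre); (4,7,pre); (7,0,post); (13,0,at)


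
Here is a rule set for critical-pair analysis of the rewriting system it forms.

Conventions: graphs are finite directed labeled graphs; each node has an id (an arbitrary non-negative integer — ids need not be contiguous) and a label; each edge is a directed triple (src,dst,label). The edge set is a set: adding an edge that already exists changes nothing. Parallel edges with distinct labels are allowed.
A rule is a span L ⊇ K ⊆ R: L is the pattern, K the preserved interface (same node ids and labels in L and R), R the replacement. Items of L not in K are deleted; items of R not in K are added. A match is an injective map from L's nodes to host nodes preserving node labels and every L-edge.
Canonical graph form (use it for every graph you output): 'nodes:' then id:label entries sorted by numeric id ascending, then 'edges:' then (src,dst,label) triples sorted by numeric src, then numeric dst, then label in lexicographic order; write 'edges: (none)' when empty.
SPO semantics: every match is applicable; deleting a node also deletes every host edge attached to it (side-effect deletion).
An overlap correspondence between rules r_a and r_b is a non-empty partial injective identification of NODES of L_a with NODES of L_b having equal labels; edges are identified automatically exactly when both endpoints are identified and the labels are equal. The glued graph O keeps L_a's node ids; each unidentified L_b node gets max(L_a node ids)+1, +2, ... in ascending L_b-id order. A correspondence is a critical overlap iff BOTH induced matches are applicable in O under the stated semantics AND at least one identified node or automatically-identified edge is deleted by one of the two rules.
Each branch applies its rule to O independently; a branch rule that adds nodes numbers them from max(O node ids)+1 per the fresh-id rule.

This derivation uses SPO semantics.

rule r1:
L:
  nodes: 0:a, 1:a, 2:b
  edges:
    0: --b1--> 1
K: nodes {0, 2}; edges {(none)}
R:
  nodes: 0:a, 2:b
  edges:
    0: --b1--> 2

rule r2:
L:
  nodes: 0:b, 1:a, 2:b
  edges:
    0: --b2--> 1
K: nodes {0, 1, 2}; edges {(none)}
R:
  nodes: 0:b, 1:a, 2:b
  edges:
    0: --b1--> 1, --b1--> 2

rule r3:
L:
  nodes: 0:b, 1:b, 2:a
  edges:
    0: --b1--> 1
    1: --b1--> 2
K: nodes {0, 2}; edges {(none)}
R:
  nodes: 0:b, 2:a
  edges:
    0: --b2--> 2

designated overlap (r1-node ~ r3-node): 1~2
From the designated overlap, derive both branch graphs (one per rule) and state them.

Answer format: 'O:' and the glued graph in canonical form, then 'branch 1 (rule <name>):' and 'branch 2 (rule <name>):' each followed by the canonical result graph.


O:
nodes: 0:a, 1:a, 2:b, 3:b, 4:b
edges: (0,1,b1); (3,4,b1); (4,1,b1)
branch 1 (rule r1):
nodes: 0:a, 2:b, 3:b, 4:b
edges: (0,2,b1); (3,4,b1)
branch 2 (rule r3):
nodes: 0:a, 1:a, 2:b, 3:b
edges: (0,1,b1); (3,1,b2)


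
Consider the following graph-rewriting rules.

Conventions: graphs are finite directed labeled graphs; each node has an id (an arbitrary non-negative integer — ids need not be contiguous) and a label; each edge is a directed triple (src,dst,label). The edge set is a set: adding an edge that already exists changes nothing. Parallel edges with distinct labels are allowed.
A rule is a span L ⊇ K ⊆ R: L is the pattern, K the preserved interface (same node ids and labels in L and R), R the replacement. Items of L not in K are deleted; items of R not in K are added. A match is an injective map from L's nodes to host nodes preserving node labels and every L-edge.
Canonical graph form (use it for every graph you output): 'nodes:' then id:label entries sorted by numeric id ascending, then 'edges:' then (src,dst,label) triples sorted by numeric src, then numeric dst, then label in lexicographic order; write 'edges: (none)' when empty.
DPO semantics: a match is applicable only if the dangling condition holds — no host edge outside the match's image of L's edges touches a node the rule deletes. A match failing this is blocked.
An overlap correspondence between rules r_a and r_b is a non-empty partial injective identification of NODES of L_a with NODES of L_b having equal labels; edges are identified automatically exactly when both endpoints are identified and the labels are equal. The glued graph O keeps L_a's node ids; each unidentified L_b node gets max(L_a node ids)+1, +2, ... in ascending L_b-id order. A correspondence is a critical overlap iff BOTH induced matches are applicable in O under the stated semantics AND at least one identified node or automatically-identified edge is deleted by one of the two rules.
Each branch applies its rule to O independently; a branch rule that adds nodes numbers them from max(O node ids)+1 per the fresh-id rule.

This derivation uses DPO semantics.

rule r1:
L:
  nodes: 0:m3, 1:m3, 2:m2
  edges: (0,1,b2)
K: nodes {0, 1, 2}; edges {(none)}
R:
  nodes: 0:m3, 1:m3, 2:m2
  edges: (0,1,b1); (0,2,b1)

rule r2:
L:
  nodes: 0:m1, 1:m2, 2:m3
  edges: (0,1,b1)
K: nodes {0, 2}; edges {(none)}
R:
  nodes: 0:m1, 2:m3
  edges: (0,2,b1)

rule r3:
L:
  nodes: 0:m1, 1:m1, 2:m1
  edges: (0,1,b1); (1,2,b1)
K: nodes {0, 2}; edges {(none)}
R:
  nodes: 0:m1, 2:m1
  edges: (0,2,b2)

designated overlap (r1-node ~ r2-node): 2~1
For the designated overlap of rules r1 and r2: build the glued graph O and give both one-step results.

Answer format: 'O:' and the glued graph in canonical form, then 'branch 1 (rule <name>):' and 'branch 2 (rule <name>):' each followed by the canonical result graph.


O:
nodes: 0:m3, 1:m3, 2:m2, 3:m1, 4:m3
edges: (0,1,b2); (3,2,b1)
branch 1 (rule r1):
nodes: 0:m3, 1:m3, 2:m2, 3:m1, 4:m3
edges: (0,1,b1); (0,2,b1); (3,2,b1)
branch 2 (rule r2):
nodes: 0:m3, 1:m3, 3:m1, 4:m3
edges: (0,1,b2); (3,4,b1)


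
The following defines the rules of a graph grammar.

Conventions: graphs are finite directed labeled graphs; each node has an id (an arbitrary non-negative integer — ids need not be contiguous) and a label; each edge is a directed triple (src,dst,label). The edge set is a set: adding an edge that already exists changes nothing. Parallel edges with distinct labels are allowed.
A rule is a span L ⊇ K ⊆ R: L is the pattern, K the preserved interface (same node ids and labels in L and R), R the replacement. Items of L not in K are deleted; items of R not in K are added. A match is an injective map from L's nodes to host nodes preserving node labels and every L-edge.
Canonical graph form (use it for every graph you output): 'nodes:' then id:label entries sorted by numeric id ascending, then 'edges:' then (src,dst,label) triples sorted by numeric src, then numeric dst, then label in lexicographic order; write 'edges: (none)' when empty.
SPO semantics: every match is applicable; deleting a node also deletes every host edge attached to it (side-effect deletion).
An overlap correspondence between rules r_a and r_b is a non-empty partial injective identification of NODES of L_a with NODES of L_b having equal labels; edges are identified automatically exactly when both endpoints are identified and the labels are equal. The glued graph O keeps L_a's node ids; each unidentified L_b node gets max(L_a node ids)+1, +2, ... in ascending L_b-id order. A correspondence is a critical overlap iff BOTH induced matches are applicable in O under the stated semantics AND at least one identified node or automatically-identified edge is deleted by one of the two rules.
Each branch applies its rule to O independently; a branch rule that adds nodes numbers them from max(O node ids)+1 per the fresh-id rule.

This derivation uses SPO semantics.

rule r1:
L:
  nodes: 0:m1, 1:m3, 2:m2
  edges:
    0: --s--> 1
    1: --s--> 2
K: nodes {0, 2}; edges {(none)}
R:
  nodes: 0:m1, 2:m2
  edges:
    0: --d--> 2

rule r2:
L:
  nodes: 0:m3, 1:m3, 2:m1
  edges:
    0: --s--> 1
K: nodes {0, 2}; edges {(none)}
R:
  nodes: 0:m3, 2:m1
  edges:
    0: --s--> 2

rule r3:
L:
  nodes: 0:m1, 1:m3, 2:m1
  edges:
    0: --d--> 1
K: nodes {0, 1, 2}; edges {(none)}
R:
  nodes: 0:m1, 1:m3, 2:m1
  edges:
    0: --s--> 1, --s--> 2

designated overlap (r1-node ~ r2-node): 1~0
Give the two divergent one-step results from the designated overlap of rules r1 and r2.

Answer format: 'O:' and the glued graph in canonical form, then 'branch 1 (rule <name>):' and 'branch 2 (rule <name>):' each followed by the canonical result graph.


O:
nodes: 0:m1, 1:m3, 2:m2, 3:m3, 4:m1
edges: (0,1,s); (1,2,s); (1,3,s)
branch 1 (rule r1):
nodes: 0:m1, 2:m2, 3:m3, 4:m1
edges: (0,2,d)
branch 2 (rule r2):
nodes: 0:m1, 1:m3, 2:m2, 4:m1
edges: (0,1,s); (1,2,s); (1,4,s)


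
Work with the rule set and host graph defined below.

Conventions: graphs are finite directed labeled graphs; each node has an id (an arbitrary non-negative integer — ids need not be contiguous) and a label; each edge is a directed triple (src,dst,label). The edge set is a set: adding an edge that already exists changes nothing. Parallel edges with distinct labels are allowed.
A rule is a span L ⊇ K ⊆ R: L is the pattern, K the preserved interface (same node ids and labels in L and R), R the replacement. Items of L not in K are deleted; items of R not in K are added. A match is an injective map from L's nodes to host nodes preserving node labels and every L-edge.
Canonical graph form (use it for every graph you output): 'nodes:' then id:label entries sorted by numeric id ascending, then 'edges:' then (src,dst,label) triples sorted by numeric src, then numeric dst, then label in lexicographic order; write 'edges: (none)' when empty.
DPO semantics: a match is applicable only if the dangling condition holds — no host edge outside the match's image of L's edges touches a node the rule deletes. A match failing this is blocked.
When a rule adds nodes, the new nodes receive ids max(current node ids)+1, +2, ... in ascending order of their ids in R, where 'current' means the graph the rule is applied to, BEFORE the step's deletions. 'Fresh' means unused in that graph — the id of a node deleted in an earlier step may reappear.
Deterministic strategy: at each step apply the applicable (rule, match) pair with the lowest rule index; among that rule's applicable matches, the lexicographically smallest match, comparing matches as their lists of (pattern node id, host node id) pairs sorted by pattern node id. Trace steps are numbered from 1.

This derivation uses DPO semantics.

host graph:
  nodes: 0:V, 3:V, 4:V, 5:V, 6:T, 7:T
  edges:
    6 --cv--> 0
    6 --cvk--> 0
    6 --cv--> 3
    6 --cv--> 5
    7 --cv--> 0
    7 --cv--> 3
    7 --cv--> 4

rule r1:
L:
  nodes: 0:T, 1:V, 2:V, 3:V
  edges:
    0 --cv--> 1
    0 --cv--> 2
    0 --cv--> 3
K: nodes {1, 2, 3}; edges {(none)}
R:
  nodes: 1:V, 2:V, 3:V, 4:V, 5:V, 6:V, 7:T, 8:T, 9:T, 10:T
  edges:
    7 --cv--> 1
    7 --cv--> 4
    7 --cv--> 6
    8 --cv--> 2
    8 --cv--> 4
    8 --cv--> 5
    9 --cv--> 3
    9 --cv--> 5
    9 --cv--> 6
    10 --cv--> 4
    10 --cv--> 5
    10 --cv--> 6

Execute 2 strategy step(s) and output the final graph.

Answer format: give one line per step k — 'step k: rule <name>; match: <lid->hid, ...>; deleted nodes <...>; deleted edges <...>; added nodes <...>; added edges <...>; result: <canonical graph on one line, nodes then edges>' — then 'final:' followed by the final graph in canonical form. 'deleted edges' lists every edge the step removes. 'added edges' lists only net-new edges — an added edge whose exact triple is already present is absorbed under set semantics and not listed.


step 1: rule r1; match: 0->7, 1->0, 2->3, 3->4; deleted nodes 7; deleted edges (7,0,cv); (7,3,cv); (7,4,cv); added nodes 8, 9, 10, 11, 12, 13, 14; added edges (11,0,cv); (11,8,cv); (11,10,cv); (12,3,cv); (12,8,cv); (12,9,cv); (13,4,cv); (13,9,cv); (13,10,cv); (14,8,cv); (14,9,cv); (14,10,cv); result: nodes: 0:V, 3:V, 4:V, 5:V, 6:T, 8:V, 9:V, 10:V, 11:T, 12:T, 13:T, 14:T edges: (6,0,cv); (6,0,cvk); (6,3,cv); (6,5,cv); (11,0,cv); (11,8,cv); (11,10,cv); (12,3,cv); (12,8,cv); (12,9,cv); (13,4,cv); (13,9,cv); (13,10,cv); (14,8,cv); (14,9,cv); (14,10,cv)
step 2: rule r1; match: 0->11, 1->0, 2->8, 3->10; deleted nodes 11; deleted edges (11,0,cv); (11,8,cv); (11,10,cv); added nodes 15, 16, 17, 18, 19, 20, 21; added edges (18,0,cv); (18,15,cv); (18,17,cv); (19,8,cv); (19,15,cv); (19,16,cv); (20,10,cv); (20,16,cv); (20,17,cv); (21,15,cv); (21,16,cv); (21,17,cv); result: nodes: 0:V, 3:V, 4:V, 5:V, 6:T, 8:V, 9:V, 10:V, 12:T, 13:T, 14:T, 15:V, 16:V, 17:V, 18:T, 19:T, 20:T, 21:T edges: (6,0,cv); (6,0,cvk); (6,3,cv); (6,5,cv); (12,3,cv); (12,8,cv); (12,9,cv); (13,4,cv); (13,9,cv); (13,10,cv); (14,8,cv); (14,9,cv); (14,10,cv); (18,0,cv); (18,15,cv); (18,17,cv); (19,8,cv); (19,15,cv); (19,16,cv); (20,10,cv); (20,16,cv); (20,17,cv); (21,15,cv); (21,16,cv); (21,17,cv)
final:
nodes: 0:V, 3:V, 4:V, 5:V, 6:T, 8:V, 9:V, 10:V, 12:T, 13:T, 14:T, 15:V, 16:V, 17:V, 18:T, 19:T, 20:T, 21:T
edges: (6,0,cv); (6,0,cvk); (6,3,cv); (6,5,cv); (12,3,cv); (12,8,cv); (12,9,cv); (13,4,cv); (13,9,cv); (13,10,cv); (14,8,cv); (14,9,cv); (14,10,cv); (18,0,cv); (18,15,cv); (18,17,cv); (19,8,cv); (19,15,cv); (19,16,cv); (20,10,cv); (20,16,cv); (20,17,cv); (21,15,cv); (21,16,cv); (21,17,cv)


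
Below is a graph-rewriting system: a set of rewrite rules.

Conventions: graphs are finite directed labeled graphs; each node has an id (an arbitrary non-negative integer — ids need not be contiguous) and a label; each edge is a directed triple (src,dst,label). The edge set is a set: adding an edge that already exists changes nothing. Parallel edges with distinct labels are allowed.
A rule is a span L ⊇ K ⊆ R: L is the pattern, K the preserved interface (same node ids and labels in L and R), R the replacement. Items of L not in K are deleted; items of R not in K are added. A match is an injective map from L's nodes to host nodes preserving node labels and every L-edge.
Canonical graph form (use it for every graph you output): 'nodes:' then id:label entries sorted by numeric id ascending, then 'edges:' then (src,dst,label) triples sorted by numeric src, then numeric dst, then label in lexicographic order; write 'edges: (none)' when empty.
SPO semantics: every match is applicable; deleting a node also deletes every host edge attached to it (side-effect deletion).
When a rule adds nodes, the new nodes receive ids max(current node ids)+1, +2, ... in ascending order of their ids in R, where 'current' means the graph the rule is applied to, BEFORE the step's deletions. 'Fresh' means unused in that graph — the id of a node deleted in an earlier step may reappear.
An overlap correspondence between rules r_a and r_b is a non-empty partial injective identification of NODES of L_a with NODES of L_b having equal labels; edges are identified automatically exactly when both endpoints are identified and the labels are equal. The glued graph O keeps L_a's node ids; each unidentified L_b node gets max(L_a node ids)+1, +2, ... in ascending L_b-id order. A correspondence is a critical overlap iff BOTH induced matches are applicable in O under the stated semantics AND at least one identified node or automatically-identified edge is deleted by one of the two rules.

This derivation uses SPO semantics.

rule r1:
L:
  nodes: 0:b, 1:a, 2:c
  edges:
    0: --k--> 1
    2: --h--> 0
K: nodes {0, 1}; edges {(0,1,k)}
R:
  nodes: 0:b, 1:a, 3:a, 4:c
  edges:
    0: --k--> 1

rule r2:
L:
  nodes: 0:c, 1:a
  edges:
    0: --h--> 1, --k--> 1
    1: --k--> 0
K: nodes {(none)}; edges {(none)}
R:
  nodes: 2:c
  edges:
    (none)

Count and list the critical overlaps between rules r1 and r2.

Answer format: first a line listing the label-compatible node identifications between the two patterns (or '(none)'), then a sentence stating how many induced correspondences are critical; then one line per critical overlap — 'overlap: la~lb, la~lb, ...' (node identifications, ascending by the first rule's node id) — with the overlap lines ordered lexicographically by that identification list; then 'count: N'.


label-compatible node identifications between L(r1) and L(r2): 1~1, 2~0
3 of the induced correspondences are critical overlaps of r1 and r2.
overlap: 1~1
overlap: 1~1, 2~0
overlap: 2~0
count: 3


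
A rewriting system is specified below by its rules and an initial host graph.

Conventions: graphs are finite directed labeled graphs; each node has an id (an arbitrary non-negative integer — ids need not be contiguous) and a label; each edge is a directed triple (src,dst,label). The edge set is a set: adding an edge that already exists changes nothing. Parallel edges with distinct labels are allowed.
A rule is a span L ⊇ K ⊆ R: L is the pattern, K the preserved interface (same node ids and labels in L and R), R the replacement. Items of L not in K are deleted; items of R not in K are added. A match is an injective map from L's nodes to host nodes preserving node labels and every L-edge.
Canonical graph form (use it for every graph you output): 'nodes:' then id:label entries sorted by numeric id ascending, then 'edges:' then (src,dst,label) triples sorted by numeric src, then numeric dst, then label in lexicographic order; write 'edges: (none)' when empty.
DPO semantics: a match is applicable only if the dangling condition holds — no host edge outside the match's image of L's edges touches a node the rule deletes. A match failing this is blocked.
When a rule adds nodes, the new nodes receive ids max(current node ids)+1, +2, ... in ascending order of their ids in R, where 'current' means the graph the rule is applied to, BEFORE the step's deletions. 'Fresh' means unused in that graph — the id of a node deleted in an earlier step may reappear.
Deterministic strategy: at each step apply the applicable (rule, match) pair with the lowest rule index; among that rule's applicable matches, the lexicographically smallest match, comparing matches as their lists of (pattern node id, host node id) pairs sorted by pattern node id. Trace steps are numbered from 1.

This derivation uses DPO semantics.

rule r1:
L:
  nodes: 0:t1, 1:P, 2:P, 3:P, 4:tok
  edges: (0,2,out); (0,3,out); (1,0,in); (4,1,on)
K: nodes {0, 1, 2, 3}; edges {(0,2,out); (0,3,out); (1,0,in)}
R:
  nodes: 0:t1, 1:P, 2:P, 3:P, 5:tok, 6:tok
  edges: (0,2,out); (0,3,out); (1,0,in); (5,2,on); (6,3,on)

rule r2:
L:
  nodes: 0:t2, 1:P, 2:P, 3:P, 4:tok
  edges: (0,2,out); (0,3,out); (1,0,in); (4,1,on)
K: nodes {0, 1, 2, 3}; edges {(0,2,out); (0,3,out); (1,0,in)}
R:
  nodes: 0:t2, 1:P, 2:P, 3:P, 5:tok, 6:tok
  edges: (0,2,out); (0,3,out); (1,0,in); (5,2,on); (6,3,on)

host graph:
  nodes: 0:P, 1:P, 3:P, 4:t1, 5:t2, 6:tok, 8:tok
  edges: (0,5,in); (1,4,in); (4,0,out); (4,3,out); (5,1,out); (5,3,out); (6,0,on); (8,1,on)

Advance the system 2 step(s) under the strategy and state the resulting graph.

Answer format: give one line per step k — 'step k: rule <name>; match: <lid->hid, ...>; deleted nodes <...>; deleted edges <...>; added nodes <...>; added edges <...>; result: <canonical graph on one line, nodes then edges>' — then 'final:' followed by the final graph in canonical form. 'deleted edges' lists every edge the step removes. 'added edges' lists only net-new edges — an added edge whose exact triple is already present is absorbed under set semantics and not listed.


step 1: rule r1; match: 0->4, 1->1, 2->0, 3->3, 4->8; deleted nodes 8; deleted edges (8,1,on); added nodes 9, 10; added edges (9,0,on); (10,3,on); result: nodes: 0:P, 1:P, 3:P, 4:t1, 5:t2, 6:tok, 9:tok, 10:tok edges: (0,5,in); (1,4,in); (4,0,out); (4,3,out); (5,1,out); (5,3,out); (6,0,on); (9,0,on); (10,3,on)
step 2: rule r2; match: 0->5, 1->0, 2->1, 3->3, 4->6; deleted nodes 6; deleted edges (6,0,on); added nodes 11, 12; added edges (11,1,on); (12,3,on); result: nodes: 0:P, 1:P, 3:P, 4:t1, 5:t2, 9:tok, 10:tok, 11:tok, 12:tok edges: (0,5,in); (1,4,in); (4,0,out); (4,3,out); (5,1,out); (5,3,out); (9,0,on); (10,3,on); (11,1,on); (12,3,on)
final:
nodes: 0:P, 1:P, 3:P, 4:t1, 5:t2, 9:tok, 10:tok, 11:tok, 12:tok
edges: (0,5,in); (1,4,in); (4,0,out); (4,3,out); (5,1,out); (5,3,out); (9,0,on); (10,3,on); (11,1,on); (12,3,on)
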